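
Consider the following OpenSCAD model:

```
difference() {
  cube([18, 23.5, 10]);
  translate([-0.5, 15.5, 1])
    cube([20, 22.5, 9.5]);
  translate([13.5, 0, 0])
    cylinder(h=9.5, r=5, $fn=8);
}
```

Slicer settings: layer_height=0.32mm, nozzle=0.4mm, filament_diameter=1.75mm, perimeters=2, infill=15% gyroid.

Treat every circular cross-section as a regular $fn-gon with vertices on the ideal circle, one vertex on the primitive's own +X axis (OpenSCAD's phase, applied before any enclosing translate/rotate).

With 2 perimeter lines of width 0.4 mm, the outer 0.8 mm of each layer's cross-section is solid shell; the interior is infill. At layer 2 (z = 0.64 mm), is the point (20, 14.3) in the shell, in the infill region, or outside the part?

At z = 0.64 mm: the cube is present — its section is the full 18×23.5 rectangle; the cube at (-0.5, 15.5) does not reach this height (z outside [1, 10.5]); the cylinder at (13.5, 0): section is a regular 8-gon, circumradius r=5; Taking the first minus the rest: starting from the 18×23.5 cube, the r=5 cylinder at (13.5, 0) partially overlaps it — only the 35.05 mm² overlap (of its 70.71 mm²) is removed, clipping the outline — 1 connected region. Overall, the cross-section is a single solid region. The nearest boundary edge runs (18.00, 23.50)→(18.00, 1.21); distance from the point to it = 2.00 mm. The point is not inside any of the regions above, so it lies outside the cross-section (2.00 mm from the nearest boundary).

outside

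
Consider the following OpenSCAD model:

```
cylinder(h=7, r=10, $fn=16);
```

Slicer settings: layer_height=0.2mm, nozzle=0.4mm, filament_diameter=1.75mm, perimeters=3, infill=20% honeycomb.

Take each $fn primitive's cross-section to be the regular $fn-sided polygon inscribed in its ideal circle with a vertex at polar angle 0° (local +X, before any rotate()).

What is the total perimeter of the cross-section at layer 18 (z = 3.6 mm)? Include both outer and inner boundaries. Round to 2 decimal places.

At z = 3.6 mm: the r=10 cylinder gives a regular 16-gon of circumradius 10 (constant along its height) (perimeter = 2·16·10.000·sin(180°/16) = 62.43 mm). Overall, the cross-section is a single solid region. Total boundary length (outer) = 62.43 mm.

62.43 mm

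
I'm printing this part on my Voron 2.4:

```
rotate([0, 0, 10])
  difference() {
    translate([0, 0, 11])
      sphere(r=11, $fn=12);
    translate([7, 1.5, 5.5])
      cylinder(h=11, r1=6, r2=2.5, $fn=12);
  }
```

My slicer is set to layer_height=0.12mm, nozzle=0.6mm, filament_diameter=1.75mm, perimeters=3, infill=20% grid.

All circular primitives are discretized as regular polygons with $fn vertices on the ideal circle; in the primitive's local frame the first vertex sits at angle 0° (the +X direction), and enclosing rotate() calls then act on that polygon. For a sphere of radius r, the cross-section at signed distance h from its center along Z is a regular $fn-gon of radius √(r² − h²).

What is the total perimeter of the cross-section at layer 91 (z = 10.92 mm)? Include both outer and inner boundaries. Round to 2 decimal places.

At z = 10.92 mm: the r=11 sphere slices to a regular 12-gon of circumradius 11.000 (√(r²−h²) with h=0.08 from center) (perimeter = 2·12·11.000·sin(180°/12) = 68.33 mm); the cone at (7, 1.5) (r1=6→r2=2.5) has section circumradius 4.275 here — a regular 12-gon (perimeter = 2·12·4.275·sin(180°/12) = 26.56 mm); After the difference (first − rest): starting from the r=11 sphere, the cone at (7, 1.5) partially overlaps it — only the 52.65 mm² overlap (of its 54.84 mm²) is removed, clipping the outline — boundary = 85.57 mm; (whole slice rotated 10° about Z — lengths, areas and connectivity unchanged). Overall, the cross-section is a single solid region. Total boundary length (outer) = 85.57 mm.

85.57 mm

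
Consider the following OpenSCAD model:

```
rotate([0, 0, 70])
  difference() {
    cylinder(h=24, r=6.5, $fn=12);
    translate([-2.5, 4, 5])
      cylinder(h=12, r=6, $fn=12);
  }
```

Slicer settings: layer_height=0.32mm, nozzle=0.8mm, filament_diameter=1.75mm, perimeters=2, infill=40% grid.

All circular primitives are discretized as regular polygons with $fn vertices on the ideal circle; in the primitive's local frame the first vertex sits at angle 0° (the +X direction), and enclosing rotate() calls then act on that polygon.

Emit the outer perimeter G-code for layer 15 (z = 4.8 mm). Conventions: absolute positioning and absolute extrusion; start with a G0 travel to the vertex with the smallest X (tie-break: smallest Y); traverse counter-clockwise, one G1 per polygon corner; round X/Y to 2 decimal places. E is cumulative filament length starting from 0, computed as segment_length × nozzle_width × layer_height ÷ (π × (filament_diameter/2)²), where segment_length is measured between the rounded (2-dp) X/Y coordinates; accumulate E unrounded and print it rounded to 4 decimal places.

G0 X-6.40 Y-1.13 Z4.80
G1 X-4.98 Y-4.18 E0.3581
G1 X-2.22 Y-6.11 E0.7165
G1 X1.13 Y-6.40 E1.0744
G1 X4.18 Y-4.98 E1.4325
G1 X6.11 Y-2.22 E1.7909
G1 X6.40 Y1.13 E2.1488
G1 X4.98 Y4.18 E2.5069
G1 X2.22 Y6.11 E2.8653
G1 X-1.13 Y6.40 E3.2232
G1 X-4.18 Y4.98 E3.5813
G1 X-6.11 Y2.22 E3.9398
G1 X-6.40 Y-1.13 E4.2976

At z = 4.8 mm: the r=6.5 cylinder contributes a regular 12-gon of circumradius 6.5; the cylinder at (-2.5, 4) does not reach this height (z outside [5, 17]); Subtracting the remaining from the first: none of the subtracted shapes is present at this height, so the r=6.5 cylinder is unchanged — 1 connected region; (whole slice rotated 70° about Z — lengths, areas and connectivity unchanged). The outline is a single polygon with 12 vertices. Extrusion per mm of travel: 0.8 × 0.32 / (π × 0.875²) = 0.106432. Accumulating E over each segment gives final E = 4.2976.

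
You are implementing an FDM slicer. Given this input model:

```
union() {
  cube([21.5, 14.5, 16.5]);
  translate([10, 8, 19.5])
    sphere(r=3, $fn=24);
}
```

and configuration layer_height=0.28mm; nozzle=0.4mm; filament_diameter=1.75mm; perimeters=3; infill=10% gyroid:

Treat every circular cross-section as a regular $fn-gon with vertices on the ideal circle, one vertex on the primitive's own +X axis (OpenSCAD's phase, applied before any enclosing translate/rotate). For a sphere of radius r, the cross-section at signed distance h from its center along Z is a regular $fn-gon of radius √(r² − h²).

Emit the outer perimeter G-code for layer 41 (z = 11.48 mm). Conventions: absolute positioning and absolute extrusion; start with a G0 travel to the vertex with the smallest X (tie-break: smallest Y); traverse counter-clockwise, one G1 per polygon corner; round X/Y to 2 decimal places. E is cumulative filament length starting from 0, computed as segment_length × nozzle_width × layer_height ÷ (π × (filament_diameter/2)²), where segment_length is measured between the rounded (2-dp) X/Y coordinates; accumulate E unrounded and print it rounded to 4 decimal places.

G0 X0.00 Y0.00 Z11.48
G1 X21.50 Y0.00 E1.0011
G1 X21.50 Y14.50 E1.6763
G1 X0.00 Y14.50 E2.6774
G1 X0.00 Y0.00 E3.3526

At z = 11.48 mm: the cube (footprint 21.5×14.5) is included at this height; the sphere at (10, 8) is not intersected at this z (|z−center|=8.020 > r=3); Combining (union): only the 21.5×14.5 cube is present, so the union is just that shape — 1 connected region. The outline is a single polygon with 4 vertices. Extrusion per mm of travel: 0.4 × 0.28 / (π × 0.875²) = 0.046564. Accumulating E over each segment gives final E = 3.3526.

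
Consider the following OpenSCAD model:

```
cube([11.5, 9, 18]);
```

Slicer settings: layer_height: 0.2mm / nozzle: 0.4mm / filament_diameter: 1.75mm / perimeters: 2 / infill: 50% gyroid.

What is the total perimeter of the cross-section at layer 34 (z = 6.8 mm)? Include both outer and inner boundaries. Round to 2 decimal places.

41.00 mm

At z = 6.8 mm: the cube (footprint 11.5×9) is included at this height (perimeter 41.00 mm). Overall, the cross-section is a single solid region. Total boundary length (outer) = 41.00 mm.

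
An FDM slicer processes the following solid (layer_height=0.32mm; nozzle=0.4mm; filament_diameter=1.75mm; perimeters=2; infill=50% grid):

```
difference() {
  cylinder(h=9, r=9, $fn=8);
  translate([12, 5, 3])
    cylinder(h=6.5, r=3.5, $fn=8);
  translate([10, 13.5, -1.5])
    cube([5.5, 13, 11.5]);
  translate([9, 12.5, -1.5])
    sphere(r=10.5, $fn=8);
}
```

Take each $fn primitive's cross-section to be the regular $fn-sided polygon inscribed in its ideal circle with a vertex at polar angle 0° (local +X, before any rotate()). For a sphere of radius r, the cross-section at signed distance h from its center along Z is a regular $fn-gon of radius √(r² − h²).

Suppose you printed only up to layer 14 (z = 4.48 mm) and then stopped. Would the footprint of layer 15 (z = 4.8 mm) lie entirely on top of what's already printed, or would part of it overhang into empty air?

part overhangs

Compare the two slices. At z = 4.48: the r=9 cylinder gives a regular 8-gon of circumradius 9 (constant along its height) (area = (8/2)·9.000²·sin(360°/8) = 229.10 mm²); the r=3.5 cylinder at (12, 5) gives a regular 8-gon of circumradius 3.5 (constant along its height) (area = (8/2)·3.500²·sin(360°/8) = 34.65 mm²); the cube at (10, 13.5) (footprint 5.5×13) is included at this height (area 71.50 mm²); the r=10.5 sphere at (9, 12.5) contributes a regular 8-gon of circumradius √(10.5²−5.98²) = 8.631 (area = (8/2)·8.631²·sin(360°/8) = 210.69 mm²); After the difference (first − rest): starting from the r=9 cylinder (229.10 mm²), the r=3.5 cylinder at (12, 5) misses the remaining region (no effect); the 5.5×13 cube at (10, 13.5) misses the remaining region (no effect); the r=10.5 sphere at (9, 12.5) partially overlaps it — only the 5.85 mm² overlap (of its 210.69 mm²) is removed, clipping the outline — area = 223.26 mm². At z = 4.8: the r=9 cylinder gives a regular 8-gon of circumradius 9 (constant along its height) (area = (8/2)·9.000²·sin(360°/8) = 229.10 mm²); the r=3.5 cylinder at (12, 5) gives a regular 8-gon of circumradius 3.5 (constant along its height) (area = (8/2)·3.500²·sin(360°/8) = 34.65 mm²); the cube at (10, 13.5) is present — its section is the full 5.5×13 rectangle (area 71.50 mm²); the r=10.5 sphere at (9, 12.5) contributes a regular 8-gon of circumradius √(10.5²−6.3²) = 8.400 (area = (8/2)·8.400²·sin(360°/8) = 199.57 mm²); Subtracting the remaining from the first: starting from the r=9 cylinder (229.10 mm²), the r=3.5 cylinder at (12, 5) misses the remaining region (no effect); the 5.5×13 cube at (10, 13.5) misses the remaining region (no effect); the r=10.5 sphere at (9, 12.5) partially overlaps it — only the 4.56 mm² overlap (of its 199.57 mm²) is removed, clipping the outline — area = 224.54 mm². Checking containment: at z = 4.8 the cross-section extends beyond the z = 4.48 cross-section by about 1.29 mm².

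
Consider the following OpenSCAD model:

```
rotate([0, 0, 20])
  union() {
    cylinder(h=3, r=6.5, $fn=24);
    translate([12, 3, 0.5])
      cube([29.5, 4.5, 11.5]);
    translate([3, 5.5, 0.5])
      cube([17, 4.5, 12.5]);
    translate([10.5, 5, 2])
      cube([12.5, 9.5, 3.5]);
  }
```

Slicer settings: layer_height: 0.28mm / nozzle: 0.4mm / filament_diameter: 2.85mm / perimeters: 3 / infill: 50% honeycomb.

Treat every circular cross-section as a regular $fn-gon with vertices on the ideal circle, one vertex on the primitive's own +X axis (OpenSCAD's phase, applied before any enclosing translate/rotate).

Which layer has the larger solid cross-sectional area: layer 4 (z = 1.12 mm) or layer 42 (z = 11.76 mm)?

layer 4 (z = 1.12 mm)

Layer 4 (z = 1.12): the r=6.5 cylinder contributes a regular 24-gon of circumradius 6.5 (area = (24/2)·6.500²·sin(360°/24) = 131.22 mm²); the cube at (12, 3) (footprint 29.5×4.5) is included at this height (area 132.75 mm²); the 17×4.5 cube at (3, 5.5) contributes its full rectangle (area 76.50 mm²); the cube at (10.5, 5) does not reach this height (z outside [2, 5.5]); Combining (union): the regions partially overlap — summed areas 340.47 mm² minus the doubly-counted overlap 16.06 mm² gives 324.42 mm² — area = 324.42 mm²; (rotated 20° about Z; rotation is an isometry so areas/perimeters/island counts are preserved). So its area = 324.42 mm². Layer 42 (z = 11.76): the cylinder is not intersected at this z (z outside [0, 3]); the cube at (12, 3) is present — its section is the full 29.5×4.5 rectangle (area 132.75 mm²); the cube at (3, 5.5) is present — its section is the full 17×4.5 rectangle (area 76.50 mm²); the cube at (10.5, 5) does not reach this height (z outside [2, 5.5]); Merging all regions: the regions partially overlap — summed areas 209.25 mm² minus the doubly-counted overlap 16.00 mm² gives 193.25 mm² — area = 193.25 mm²; (whole slice rotated 20° about Z — lengths, areas and connectivity unchanged). So its area = 193.25 mm². Layer 4 is larger (324.42 vs 193.25 mm²).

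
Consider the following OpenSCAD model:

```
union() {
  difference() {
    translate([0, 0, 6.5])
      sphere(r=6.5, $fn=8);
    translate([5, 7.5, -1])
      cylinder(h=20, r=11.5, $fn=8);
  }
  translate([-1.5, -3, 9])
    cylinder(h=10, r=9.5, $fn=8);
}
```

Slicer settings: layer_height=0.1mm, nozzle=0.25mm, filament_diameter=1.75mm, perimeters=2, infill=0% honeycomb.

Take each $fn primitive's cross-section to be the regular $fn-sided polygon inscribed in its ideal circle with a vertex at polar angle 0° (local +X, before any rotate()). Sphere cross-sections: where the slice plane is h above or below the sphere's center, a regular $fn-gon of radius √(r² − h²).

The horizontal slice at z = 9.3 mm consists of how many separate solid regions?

At z = 9.3 mm: the r=6.5 sphere contributes a regular 8-gon of circumradius √(6.5²−2.8²) = 5.866; the r=11.5 cylinder at (5, 7.5) contributes a regular 8-gon of circumradius 11.5; Taking the first minus the rest: starting from the r=6.5 sphere, the r=11.5 cylinder at (5, 7.5) partially overlaps it — only the 64.15 mm² overlap (of its 374.06 mm²) is removed, clipping the outline — 1 connected region; the r=9.5 cylinder at (-1.5, -3) gives a regular 8-gon of circumradius 9.5 (constant along its height); Merging all regions: that combined region lies entirely inside the r=9.5 cylinder at (-1.5, -3), so the union is just the r=9.5 cylinder at (-1.5, -3) — 1 connected region. The result has 1 disconnected region.

1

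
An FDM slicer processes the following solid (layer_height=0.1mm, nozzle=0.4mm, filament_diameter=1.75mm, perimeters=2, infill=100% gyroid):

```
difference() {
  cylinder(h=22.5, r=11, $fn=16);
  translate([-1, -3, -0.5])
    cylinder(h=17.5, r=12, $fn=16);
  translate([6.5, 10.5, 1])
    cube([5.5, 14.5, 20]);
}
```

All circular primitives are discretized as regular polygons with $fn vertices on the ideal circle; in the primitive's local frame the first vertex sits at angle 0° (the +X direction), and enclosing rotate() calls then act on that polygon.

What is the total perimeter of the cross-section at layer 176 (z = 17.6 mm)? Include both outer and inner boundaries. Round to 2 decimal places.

At z = 17.6 mm: the r=11 cylinder gives a regular 16-gon of circumradius 11 (constant along its height) (perimeter = 2·16·11.000·sin(180°/16) = 68.67 mm); the cylinder at (-1, -3) does not reach this height (z outside [-0.5, 17]); the 5.5×14.5 cube at (6.5, 10.5) contributes its full rectangle (perimeter 40.00 mm); After the difference (first − rest): starting from the r=11 cylinder, the 5.5×14.5 cube at (6.5, 10.5) misses the remaining region (no effect) — boundary = 68.67 mm. Overall, the cross-section is a single solid region. Total boundary length (outer) = 68.67 mm.

68.67 mm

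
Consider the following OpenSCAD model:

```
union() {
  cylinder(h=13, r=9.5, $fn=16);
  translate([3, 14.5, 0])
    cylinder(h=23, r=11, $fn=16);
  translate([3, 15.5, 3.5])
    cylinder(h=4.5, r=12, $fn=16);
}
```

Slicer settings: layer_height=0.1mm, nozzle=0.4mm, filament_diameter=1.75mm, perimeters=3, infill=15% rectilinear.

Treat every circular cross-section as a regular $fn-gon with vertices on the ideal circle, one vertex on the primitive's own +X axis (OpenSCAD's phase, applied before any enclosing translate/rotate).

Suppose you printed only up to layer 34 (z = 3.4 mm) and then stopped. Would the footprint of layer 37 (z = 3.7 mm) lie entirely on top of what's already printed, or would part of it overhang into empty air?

Compare the two slices. At z = 3.4: the r=9.5 cylinder contributes a regular 16-gon of circumradius 9.5 (area = (16/2)·9.500²·sin(360°/16) = 276.30 mm²); the r=11 cylinder at (3, 14.5) gives a regular 16-gon of circumradius 11 (constant along its height) (area = (16/2)·11.000²·sin(360°/16) = 370.44 mm²); the cylinder at (3, 15.5) is not intersected at this z (z outside [3.5, 8]); Merging all regions: the regions partially overlap — summed areas 646.74 mm² minus the doubly-counted overlap 51.32 mm² gives 595.41 mm² — area = 595.41 mm². At z = 3.7: the r=9.5 cylinder gives a regular 16-gon of circumradius 9.5 (constant along its height) (area = (16/2)·9.500²·sin(360°/16) = 276.30 mm²); the r=11 cylinder at (3, 14.5) gives a regular 16-gon of circumradius 11 (constant along its height) (area = (16/2)·11.000²·sin(360°/16) = 370.44 mm²); the r=12 cylinder at (3, 15.5) contributes a regular 16-gon of circumradius 12 (area = (16/2)·12.000²·sin(360°/16) = 440.85 mm²); Merging all regions: the regions partially overlap — summed areas 1087.59 mm² minus the doubly-counted overlap 422.86 mm² gives 664.72 mm² — area = 664.72 mm². Checking containment: at z = 3.7 the cross-section extends beyond the z = 3.4 cross-section by about 69.31 mm².

part overhangs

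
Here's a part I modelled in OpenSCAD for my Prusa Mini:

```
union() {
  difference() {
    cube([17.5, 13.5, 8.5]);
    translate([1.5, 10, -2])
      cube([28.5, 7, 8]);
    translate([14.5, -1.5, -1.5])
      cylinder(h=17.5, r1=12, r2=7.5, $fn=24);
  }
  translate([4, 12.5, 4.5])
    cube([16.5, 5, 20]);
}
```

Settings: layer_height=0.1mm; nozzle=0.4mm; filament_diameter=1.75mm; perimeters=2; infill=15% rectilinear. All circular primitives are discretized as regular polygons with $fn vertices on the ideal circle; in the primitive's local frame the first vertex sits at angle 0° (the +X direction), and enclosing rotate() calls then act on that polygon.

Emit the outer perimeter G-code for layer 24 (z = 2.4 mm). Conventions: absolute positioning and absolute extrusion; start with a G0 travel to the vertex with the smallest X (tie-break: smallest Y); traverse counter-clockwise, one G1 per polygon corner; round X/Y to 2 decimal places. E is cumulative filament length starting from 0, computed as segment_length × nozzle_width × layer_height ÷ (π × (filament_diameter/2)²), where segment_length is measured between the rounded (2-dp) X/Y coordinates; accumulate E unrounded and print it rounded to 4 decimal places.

G0 X0.00 Y0.00 Z2.40
G1 X3.70 Y0.00 E0.0615
G1 X3.88 Y1.35 E0.0842
G1 X4.98 Y4.00 E0.1319
G1 X6.72 Y6.28 E0.1796
G1 X9.00 Y8.02 E0.2273
G1 X11.65 Y9.12 E0.2750
G1 X14.50 Y9.50 E0.3228
G1 X17.35 Y9.12 E0.3706
G1 X17.50 Y9.06 E0.3733
G1 X17.50 Y10.00 E0.3890
G1 X1.50 Y10.00 E0.6550
G1 X1.50 Y13.50 E0.7132
G1 X0.00 Y13.50 E0.7382
G1 X0.00 Y0.00 E0.9627

At z = 2.4 mm: the cube is present — its section is the full 17.5×13.5 rectangle; the 28.5×7 cube at (1.5, 10) contributes its full rectangle; the cone at (14.5, -1.5): at t=0.223 of its height the radius interpolates to r₁+(r₂−r₁)t = 10.997, giving a regular 24-gon of that circumradius; Subtracting the remaining from the first: starting from the 17.5×13.5 cube, the 28.5×7 cube at (1.5, 10) partially overlaps it — only the 56.00 mm² overlap (of its 199.50 mm²) is removed, clipping the outline; the cone at (14.5, -1.5) partially overlaps it — only the 105.45 mm² overlap (of its 375.61 mm²) is removed, clipping the outline — 1 connected region; the cube at (4, 12.5) is absent (z outside [4.5, 24.5]); Taking the union: only that combined region is present, so the union is just that shape — 1 connected region. The outline is a single polygon with 14 vertices. Extrusion per mm of travel: 0.4 × 0.1 / (π × 0.875²) = 0.016630. Accumulating E over each segment gives final E = 0.9627.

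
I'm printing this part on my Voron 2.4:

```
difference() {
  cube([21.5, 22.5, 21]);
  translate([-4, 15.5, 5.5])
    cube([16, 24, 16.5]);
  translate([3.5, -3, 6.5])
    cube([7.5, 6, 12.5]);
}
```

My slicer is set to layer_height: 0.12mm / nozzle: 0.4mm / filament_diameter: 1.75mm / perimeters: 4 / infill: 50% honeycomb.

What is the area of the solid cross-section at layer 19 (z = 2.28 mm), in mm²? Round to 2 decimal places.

483.75 mm²

At z = 2.28 mm: the 21.5×22.5 cube contributes its full rectangle (area 483.75 mm²); the cube at (-4, 15.5) is absent (z outside [5.5, 22]); the cube at (3.5, -3) is not intersected at this z (z outside [6.5, 19]); Taking the first minus the rest: none of the subtracted shapes is present at this height, so the 21.5×22.5 cube is unchanged — area = 483.75 mm². Overall, the cross-section is a single solid region. Net area = 483.75 mm².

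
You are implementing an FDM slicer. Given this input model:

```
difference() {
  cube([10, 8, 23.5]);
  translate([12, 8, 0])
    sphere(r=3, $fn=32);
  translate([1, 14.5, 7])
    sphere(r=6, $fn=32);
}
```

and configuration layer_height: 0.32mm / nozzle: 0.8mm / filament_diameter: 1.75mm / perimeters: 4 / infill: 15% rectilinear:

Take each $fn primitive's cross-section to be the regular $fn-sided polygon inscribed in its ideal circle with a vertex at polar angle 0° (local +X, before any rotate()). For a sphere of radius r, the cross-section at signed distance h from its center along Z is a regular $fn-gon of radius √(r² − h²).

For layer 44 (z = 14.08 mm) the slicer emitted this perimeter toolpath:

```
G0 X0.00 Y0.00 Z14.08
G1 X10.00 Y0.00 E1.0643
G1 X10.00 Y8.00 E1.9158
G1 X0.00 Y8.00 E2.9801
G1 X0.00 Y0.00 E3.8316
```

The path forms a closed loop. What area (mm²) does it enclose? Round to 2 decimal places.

80.00 mm²

Apply the shoelace formula to the sequence of (X, Y) vertices; enclosed area = 80.00 mm².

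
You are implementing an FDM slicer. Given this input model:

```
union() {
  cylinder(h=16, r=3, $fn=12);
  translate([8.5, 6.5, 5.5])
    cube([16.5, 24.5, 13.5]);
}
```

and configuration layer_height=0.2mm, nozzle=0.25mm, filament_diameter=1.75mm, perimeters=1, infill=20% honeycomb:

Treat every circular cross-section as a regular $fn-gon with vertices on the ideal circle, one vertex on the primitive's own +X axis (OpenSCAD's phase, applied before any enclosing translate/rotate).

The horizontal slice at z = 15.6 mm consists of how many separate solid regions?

2

At z = 15.6 mm: the cylinder: section is a regular 12-gon, circumradius r=3; the cube at (8.5, 6.5) is present — its section is the full 16.5×24.5 rectangle; Taking the union: the 2 present regions are separate (no shared area or edge), so areas and boundary lengths simply add and each stays a separate island — 2 connected regions. The result has 2 disconnected regions.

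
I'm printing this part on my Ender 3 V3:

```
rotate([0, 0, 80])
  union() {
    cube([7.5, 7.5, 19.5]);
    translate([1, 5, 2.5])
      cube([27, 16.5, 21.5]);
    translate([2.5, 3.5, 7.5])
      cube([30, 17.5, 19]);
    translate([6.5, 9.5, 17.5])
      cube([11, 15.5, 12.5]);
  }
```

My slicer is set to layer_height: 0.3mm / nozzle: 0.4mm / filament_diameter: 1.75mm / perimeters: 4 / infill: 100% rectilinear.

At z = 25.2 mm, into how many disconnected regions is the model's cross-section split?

1

At z = 25.2 mm: the cube is absent (z outside [0, 19.5]); the cube at (1, 5) does not reach this height (z outside [2.5, 24]); the cube at (2.5, 3.5) is present — its section is the full 30×17.5 rectangle; the 11×15.5 cube at (6.5, 9.5) contributes its full rectangle; Taking the union: the regions partially overlap (shared area 126.50 mm²), so overlapping operands fuse into one piece — 1 connected region; (rotated 80° about Z; rotation is an isometry so areas/perimeters/island counts are preserved). The result has 1 disconnected region.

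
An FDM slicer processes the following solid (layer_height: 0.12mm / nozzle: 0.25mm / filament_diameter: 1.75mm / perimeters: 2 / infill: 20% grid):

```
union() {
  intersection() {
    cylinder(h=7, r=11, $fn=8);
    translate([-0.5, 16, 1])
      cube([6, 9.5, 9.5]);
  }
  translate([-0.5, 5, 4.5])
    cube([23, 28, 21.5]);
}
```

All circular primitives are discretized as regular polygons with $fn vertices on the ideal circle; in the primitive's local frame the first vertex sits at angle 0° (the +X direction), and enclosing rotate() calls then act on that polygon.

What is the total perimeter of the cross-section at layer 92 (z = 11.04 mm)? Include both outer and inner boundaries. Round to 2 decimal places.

102.00 mm

At z = 11.04 mm: the cylinder does not reach this height (z outside [0, 7]); the cube at (-0.5, 16) does not reach this height (z outside [1, 10.5]); After intersecting: at least one operand is absent at this height, so nothing remains; the cube at (-0.5, 5) (footprint 23×28) is included at this height (perimeter 102.00 mm); Combining (union): only the 23×28 cube at (-0.5, 5) is present, so the union is just that shape — boundary = 102.00 mm. Overall, the cross-section is a single solid region. Total boundary length (outer) = 102.00 mm.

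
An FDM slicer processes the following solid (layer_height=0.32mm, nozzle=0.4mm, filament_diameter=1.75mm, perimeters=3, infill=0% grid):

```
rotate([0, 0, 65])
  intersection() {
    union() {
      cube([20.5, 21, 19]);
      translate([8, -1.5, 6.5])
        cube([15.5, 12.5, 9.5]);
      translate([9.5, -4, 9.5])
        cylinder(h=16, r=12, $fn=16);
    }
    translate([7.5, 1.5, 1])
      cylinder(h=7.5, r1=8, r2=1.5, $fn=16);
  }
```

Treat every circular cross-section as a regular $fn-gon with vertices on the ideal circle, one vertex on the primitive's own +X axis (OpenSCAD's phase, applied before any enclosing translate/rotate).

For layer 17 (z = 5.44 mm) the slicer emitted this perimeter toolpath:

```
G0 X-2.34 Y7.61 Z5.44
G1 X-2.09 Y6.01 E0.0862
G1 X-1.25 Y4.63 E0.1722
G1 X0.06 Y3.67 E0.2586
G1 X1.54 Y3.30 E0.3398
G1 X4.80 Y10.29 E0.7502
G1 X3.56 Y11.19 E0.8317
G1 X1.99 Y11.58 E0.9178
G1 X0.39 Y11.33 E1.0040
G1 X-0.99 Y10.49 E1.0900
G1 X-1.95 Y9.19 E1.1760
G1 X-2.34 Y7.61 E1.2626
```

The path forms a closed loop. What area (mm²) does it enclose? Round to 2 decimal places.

Apply the shoelace formula to the sequence of (X, Y) vertices; enclosed area = 38.38 mm².

38.38 mm²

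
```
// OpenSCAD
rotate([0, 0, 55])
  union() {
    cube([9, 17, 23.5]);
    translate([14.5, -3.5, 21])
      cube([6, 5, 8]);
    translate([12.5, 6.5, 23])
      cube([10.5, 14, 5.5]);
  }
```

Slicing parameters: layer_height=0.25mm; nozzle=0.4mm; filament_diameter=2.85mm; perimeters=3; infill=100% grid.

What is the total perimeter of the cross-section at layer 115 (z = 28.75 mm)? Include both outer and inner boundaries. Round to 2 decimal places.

22.00 mm

At z = 28.75 mm: the cube is not intersected at this z (z outside [0, 23.5]); the cube at (14.5, -3.5) (footprint 6×5) is included at this height (perimeter 22.00 mm); the cube at (12.5, 6.5) does not reach this height (z outside [23, 28.5]); Taking the union: only the 6×5 cube at (14.5, -3.5) is present, so the union is just that shape — boundary = 22.00 mm; (rotated 55° about Z; rotation is an isometry so areas/perimeters/island counts are preserved). Overall, the cross-section is a single solid region. Total boundary length (outer) = 22.00 mm.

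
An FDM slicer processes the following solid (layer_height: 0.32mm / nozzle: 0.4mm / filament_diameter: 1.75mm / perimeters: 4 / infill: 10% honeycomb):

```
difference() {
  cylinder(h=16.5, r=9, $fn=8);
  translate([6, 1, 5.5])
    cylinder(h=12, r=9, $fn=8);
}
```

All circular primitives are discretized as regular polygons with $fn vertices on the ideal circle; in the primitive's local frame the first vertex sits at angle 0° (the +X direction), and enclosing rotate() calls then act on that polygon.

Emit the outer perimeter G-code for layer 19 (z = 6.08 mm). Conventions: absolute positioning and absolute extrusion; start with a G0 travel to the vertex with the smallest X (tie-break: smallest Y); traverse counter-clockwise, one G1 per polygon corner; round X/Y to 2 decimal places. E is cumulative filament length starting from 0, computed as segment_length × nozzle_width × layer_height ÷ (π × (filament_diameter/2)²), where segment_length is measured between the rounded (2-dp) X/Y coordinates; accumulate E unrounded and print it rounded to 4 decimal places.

At z = 6.08 mm: the cylinder: section is a regular 8-gon, circumradius r=9; the r=9 cylinder at (6, 1) gives a regular 8-gon of circumradius 9 (constant along its height); Subtracting the remaining from the first: starting from the r=9 cylinder, the r=9 cylinder at (6, 1) partially overlaps it — only the 127.35 mm² overlap (of its 229.10 mm²) is removed, clipping the outline — 1 connected region. The outline is a single polygon with 10 vertices. Extrusion per mm of travel: 0.4 × 0.32 / (π × 0.875²) = 0.053216. Accumulating E over each segment gives final E = 2.9316.

G0 X-9.00 Y0.00 Z6.08
G1 X-6.36 Y-6.36 E0.3665
G1 X0.00 Y-9.00 E0.7329
G1 X4.21 Y-7.26 E0.9753
G1 X-0.36 Y-5.36 E1.2387
G1 X-3.00 Y1.00 E1.6052
G1 X-0.36 Y7.36 E1.9716
G1 X1.79 Y8.26 E2.0957
G1 X0.00 Y9.00 E2.1987
G1 X-6.36 Y6.36 E2.5652
G1 X-9.00 Y0.00 E2.9316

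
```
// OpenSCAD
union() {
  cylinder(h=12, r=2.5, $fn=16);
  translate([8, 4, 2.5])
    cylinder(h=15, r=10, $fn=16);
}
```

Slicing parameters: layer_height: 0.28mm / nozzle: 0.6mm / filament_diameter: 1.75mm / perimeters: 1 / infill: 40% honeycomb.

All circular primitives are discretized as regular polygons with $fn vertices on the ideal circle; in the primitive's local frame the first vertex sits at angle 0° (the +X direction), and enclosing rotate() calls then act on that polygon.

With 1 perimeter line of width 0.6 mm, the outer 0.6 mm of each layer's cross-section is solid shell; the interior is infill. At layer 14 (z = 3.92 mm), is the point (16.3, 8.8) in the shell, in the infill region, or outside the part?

shell

At z = 3.92 mm: the r=2.5 cylinder contributes a regular 16-gon of circumradius 2.5; the r=10 cylinder at (8, 4) gives a regular 16-gon of circumradius 10 (constant along its height); Combining (union): the regions partially overlap (shared area 13.56 mm²), so overlapping operands fuse into one piece — 1 connected region. Overall, the cross-section is a single solid region. The nearest boundary edge runs (15.07, 11.07)→(17.24, 7.83); distance from the point to it = 0.24 mm. The point is inside the cross-section, 0.24 mm from the nearest boundary — within the 0.6 mm shell band (1 × 0.6).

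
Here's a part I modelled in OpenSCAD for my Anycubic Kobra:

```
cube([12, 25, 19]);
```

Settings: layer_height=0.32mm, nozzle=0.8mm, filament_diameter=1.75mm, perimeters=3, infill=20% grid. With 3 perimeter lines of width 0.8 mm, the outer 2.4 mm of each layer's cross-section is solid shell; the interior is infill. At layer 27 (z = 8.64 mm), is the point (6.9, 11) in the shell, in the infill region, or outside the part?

At z = 8.64 mm: the cube (footprint 12×25) is included at this height. Overall, the cross-section is a single solid region. The nearest boundary edge runs (12.00, 0.00)→(12.00, 25.00); distance from the point to it = 5.10 mm. The point is inside the cross-section and 5.10 mm from the nearest boundary — more than the 2.4 mm shell width (3 × 0.8), so it's in the infill interior.

infill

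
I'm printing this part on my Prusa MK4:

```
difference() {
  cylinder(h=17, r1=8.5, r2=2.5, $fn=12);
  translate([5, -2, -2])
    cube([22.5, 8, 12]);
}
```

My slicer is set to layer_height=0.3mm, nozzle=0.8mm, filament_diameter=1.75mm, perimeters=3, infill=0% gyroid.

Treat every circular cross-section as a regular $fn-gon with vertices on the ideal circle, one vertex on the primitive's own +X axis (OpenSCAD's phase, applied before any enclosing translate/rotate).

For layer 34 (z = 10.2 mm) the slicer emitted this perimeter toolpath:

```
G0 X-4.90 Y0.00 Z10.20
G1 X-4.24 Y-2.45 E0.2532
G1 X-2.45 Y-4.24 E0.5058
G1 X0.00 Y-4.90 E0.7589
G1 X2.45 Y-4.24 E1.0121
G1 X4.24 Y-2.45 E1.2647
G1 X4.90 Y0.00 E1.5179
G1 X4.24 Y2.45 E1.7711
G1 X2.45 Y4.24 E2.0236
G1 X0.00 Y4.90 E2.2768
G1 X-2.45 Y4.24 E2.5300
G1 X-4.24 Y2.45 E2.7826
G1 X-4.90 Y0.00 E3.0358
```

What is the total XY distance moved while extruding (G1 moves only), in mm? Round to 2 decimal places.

30.42 mm

Sum the Euclidean lengths of each G1 segment: total = 30.42 mm.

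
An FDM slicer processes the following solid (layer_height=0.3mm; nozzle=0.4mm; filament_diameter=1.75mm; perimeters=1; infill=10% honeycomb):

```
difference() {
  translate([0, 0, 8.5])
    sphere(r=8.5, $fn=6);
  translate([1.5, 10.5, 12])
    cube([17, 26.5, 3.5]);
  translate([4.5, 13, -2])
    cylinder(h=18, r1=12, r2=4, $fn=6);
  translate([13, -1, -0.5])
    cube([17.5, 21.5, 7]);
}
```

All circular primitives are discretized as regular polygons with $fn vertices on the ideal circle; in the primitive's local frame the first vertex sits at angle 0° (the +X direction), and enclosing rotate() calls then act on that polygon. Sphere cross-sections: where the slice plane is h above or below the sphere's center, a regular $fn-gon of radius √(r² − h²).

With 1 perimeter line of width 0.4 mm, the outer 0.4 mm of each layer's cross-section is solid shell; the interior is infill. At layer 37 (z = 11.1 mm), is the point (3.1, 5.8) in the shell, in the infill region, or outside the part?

infill

At z = 11.1 mm: the r=8.5 sphere slices to a regular 6-gon of circumradius 8.093 (√(r²−h²) with h=2.6 from center); the cube at (1.5, 10.5) is not intersected at this z (z outside [12, 15.5]); the cone at (4.5, 13) (r1=12→r2=4) has section circumradius 6.178 here — a regular 6-gon; the cube at (13, -1) is absent (z outside [-0.5, 6.5]); Subtracting the remaining from the first: starting from the r=8.5 sphere, the cone at (4.5, 13) misses the remaining region (no effect) — 1 connected region. Overall, the cross-section is a single solid region. The nearest boundary edge runs (-4.05, 7.01)→(4.05, 7.01); distance from the point to it = 1.21 mm. The point is inside the cross-section and 1.21 mm from the nearest boundary — more than the 0.4 mm shell width (1 × 0.4), so it's in the infill interior.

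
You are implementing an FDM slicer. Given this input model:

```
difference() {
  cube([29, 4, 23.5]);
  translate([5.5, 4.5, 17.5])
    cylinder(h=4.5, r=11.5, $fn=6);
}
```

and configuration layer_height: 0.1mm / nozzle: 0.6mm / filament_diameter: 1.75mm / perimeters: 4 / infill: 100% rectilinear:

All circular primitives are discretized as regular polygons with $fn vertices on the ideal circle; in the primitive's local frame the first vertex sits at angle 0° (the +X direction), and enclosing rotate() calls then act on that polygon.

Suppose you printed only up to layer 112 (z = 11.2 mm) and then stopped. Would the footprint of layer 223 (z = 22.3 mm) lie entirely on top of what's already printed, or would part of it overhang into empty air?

Compare the two slices. At z = 11.2: the cube is present — its section is the full 29×4 rectangle (area 116.00 mm²); the cylinder at (5.5, 4.5) is not intersected at this z (z outside [17.5, 22]); After the difference (first − rest): none of the subtracted shapes is present at this height, so the 29×4 cube is unchanged — area = 116.00 mm². At z = 22.3: the 29×4 cube contributes its full rectangle (area 116.00 mm²); the cylinder at (5.5, 4.5) does not reach this height (z outside [17.5, 22]); Taking the first minus the rest: none of the subtracted shapes is present at this height, so the 29×4 cube is unchanged — area = 116.00 mm². Checking containment: the cross-section at z = 22.3 is a subset of the cross-section at z = 11.2.

entirely on top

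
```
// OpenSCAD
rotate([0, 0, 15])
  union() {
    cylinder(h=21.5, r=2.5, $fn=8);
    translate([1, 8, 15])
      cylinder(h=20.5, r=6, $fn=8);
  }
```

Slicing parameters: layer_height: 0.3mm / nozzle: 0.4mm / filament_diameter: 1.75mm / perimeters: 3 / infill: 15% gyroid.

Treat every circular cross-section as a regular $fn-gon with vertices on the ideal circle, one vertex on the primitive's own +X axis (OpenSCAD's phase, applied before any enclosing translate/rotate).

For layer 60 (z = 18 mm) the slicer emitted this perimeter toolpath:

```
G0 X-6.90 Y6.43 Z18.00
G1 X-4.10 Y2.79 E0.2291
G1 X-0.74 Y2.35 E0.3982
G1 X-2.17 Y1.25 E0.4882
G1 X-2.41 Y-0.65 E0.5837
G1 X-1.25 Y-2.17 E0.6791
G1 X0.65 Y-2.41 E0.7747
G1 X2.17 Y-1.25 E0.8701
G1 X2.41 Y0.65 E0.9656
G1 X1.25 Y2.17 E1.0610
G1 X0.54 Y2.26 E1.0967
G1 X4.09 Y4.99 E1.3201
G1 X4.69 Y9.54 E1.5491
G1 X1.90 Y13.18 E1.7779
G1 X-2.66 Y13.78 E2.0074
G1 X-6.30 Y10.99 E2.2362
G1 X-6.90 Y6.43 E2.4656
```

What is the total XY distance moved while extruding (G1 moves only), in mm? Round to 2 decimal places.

Sum the Euclidean lengths of each G1 segment: total = 49.42 mm.

49.42 mm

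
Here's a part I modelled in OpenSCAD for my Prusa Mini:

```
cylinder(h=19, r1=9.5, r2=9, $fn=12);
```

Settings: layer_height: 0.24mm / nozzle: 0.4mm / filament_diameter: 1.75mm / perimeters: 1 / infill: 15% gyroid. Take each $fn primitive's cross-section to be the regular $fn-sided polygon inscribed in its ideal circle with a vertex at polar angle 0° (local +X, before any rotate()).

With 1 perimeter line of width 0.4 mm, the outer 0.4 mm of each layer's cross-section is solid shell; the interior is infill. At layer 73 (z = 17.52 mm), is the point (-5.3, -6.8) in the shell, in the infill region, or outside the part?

At z = 17.52 mm: the cone contributes a regular 12-gon of circumradius 9.039 (interpolated between r1=9.5 and r2=9 at t=0.922). Overall, the cross-section is a single solid region. The nearest boundary edge runs (-7.83, -4.52)→(-4.52, -7.83); distance from the point to it = 0.17 mm. The point is inside the cross-section, 0.17 mm from the nearest boundary — within the 0.4 mm shell band (1 × 0.4).

shell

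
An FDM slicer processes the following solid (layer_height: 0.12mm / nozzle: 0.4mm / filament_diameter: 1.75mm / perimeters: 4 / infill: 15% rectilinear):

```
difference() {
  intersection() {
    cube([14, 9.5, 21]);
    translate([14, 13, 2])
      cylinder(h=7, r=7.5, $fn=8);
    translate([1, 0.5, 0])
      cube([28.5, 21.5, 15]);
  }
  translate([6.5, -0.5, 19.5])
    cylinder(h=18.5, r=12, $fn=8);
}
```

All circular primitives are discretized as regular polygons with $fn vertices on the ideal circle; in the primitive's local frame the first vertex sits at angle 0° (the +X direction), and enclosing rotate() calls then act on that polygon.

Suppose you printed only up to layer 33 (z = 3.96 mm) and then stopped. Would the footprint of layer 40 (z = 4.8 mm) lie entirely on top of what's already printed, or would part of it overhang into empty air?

Compare the two slices. At z = 3.96: the cube (footprint 14×9.5) is included at this height (area 133.00 mm²); the r=7.5 cylinder at (14, 13) gives a regular 8-gon of circumradius 7.5 (constant along its height) (area = (8/2)·7.500²·sin(360°/8) = 159.10 mm²); the cube at (1, 0.5) is present — its section is the full 28.5×21.5 rectangle (area 612.75 mm²); Taking the intersection: the r=7.5 cylinder at (14, 13) partially overlaps the 14×9.5 cube; clipping to the common part keeps 16.06 mm²; the running intersection lies inside the 28.5×21.5 cube at (1, 0.5), so it is kept whole — area = 16.06 mm²; the cylinder at (6.5, -0.5) does not reach this height (z outside [19.5, 38]); Taking the first minus the rest: none of the subtracted shapes is present at this height, so that combined region is unchanged — area = 16.06 mm². At z = 4.8: the 14×9.5 cube contributes its full rectangle (area 133.00 mm²); the cylinder at (14, 13): section is a regular 8-gon, circumradius r=7.5 (area = (8/2)·7.500²·sin(360°/8) = 159.10 mm²); the cube at (1, 0.5) (footprint 28.5×21.5) is included at this height (area 612.75 mm²); Taking the intersection: the r=7.5 cylinder at (14, 13) partially overlaps the 14×9.5 cube; clipping to the common part keeps 16.06 mm²; the running intersection lies inside the 28.5×21.5 cube at (1, 0.5), so it is kept whole — area = 16.06 mm²; the cylinder at (6.5, -0.5) does not reach this height (z outside [19.5, 38]); Taking the first minus the rest: none of the subtracted shapes is present at this height, so that combined region is unchanged — area = 16.06 mm². Checking containment: the cross-section at z = 4.8 is a subset of the cross-section at z = 3.96.

entirely on top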